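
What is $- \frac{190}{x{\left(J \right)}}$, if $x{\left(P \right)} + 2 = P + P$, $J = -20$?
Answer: $\frac{95}{21} \approx 4.5238$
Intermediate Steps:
$x{\left(P \right)} = -2 + 2 P$ ($x{\left(P \right)} = -2 + \left(P + P\right) = -2 + 2 P$)
$- \frac{190}{x{\left(J \right)}} = - \frac{190}{-2 + 2 \left(-20\right)} = - \frac{190}{-2 - 40} = - \frac{190}{-42} = \left(-190\right) \left(- \frac{1}{42}\right) = \frac{95}{21}$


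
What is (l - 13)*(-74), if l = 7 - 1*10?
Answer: 1184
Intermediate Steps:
l = -3 (l = 7 - 10 = -3)
(l - 13)*(-74) = (-3 - 13)*(-74) = -16*(-74) = 1184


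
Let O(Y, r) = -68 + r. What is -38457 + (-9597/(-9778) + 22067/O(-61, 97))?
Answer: -10688894395/283562 ≈ -37695.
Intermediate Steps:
-38457 + (-9597/(-9778) + 22067/O(-61, 97)) = -38457 + (-9597/(-9778) + 22067/(-68 + 97)) = -38457 + (-9597*(-1/9778) + 22067/29) = -38457 + (9597/9778 + 22067*(1/29)) = -38457 + (9597/9778 + 22067/29) = -38457 + 216049439/283562 = -10688894395/283562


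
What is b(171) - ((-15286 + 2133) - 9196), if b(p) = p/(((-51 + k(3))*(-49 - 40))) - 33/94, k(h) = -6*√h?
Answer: 51790447855/2317382 - 114*√3/24653 ≈ 22349.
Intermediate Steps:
b(p) = -33/94 + p/(4539 + 534*√3) (b(p) = p/(((-51 - 6*√3)*(-49 - 40))) - 33/94 = p/(((-51 - 6*√3)*(-89))) - 33*1/94 = p/(4539 + 534*√3) - 33/94 = -33/94 + p/(4539 + 534*√3))
b(171) - ((-15286 + 2133) - 9196) = (-33/94 + (17/73959)*171 - 2/73959*171*√3) - ((-15286 + 2133) - 9196) = (-33/94 + 969/24653 - 114*√3/24653) - (-13153 - 9196) = (-722463/2317382 - 114*√3/24653) - 1*(-22349) = (-722463/2317382 - 114*√3/24653) + 22349 = 51790447855/2317382 - 114*√3/24653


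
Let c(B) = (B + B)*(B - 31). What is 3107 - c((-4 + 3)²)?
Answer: 3167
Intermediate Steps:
c(B) = 2*B*(-31 + B) (c(B) = (2*B)*(-31 + B) = 2*B*(-31 + B))
3107 - c((-4 + 3)²) = 3107 - 2*(-4 + 3)²*(-31 + (-4 + 3)²) = 3107 - 2*(-1)²*(-31 + (-1)²) = 3107 - 2*(-31 + 1) = 3107 - 2*(-30) = 3107 - 1*(-60) = 3107 + 60 = 3167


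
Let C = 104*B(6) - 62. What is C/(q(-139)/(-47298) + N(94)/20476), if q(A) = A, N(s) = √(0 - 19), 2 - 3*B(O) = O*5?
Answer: -711619739388907088/2035788607543 + 11825808503521416*I*√19/2035788607543 ≈ -3.4956e+5 + 25321.0*I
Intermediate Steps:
B(O) = ⅔ - 5*O/3 (B(O) = ⅔ - O*5/3 = ⅔ - 5*O/3)
N(s) = I*√19 (N(s) = √(-19) = I*√19)
C = -3098/3 (C = 104*(⅔ - 5/3*6) - 62 = 104*(⅔ - 10) - 62 = 104*(-28/3) - 62 = -2912/3 - 62 = -3098/3 ≈ -1032.7)
C/(q(-139)/(-47298) + N(94)/20476) = -3098/(3*(-139/(-47298) + (I*√19)/20476)) = -3098/(3*(-139*(-1/47298) + (I*√19)*(1/20476))) = -3098/(3*(139/47298 + I*√19/20476))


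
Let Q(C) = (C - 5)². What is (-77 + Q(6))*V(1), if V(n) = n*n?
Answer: -76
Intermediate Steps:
V(n) = n²
Q(C) = (-5 + C)²
(-77 + Q(6))*V(1) = (-77 + (-5 + 6)²)*1² = (-77 + 1²)*1 = (-77 + 1)*1 = -76*1 = -76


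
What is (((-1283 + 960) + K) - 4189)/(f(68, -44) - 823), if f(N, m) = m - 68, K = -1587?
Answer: 6099/935 ≈ 6.5230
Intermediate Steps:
f(N, m) = -68 + m
(((-1283 + 960) + K) - 4189)/(f(68, -44) - 823) = (((-1283 + 960) - 1587) - 4189)/((-68 - 44) - 823) = ((-323 - 1587) - 4189)/(-112 - 823) = (-1910 - 4189)/(-935) = -6099*(-1/935) = 6099/935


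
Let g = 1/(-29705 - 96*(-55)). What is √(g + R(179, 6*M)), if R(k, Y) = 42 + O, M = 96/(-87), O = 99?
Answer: 2*√841178437/4885 ≈ 11.874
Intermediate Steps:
M = -32/29 (M = 96*(-1/87) = -32/29 ≈ -1.1034)
R(k, Y) = 141 (R(k, Y) = 42 + 99 = 141)
g = -1/24425 (g = 1/(-29705 + 5280) = 1/(-24425) = -1/24425 ≈ -4.0942e-5)
√(g + R(179, 6*M)) = √(-1/24425 + 141) = √(3443924/24425) = 2*√841178437/4885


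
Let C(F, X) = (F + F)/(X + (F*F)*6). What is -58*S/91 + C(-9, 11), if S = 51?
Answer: -30036/923 ≈ -32.542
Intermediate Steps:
C(F, X) = 2*F/(X + 6*F²) (C(F, X) = (2*F)/(X + F²*6) = (2*F)/(X + 6*F²) = 2*F/(X + 6*F²))
-58*S/91 + C(-9, 11) = -2958/91 + 2*(-9)/(11 + 6*(-9)²) = -2958/91 + 2*(-9)/(11 + 6*81) = -58*51/91 + 2*(-9)/(11 + 486) = -2958/91 + 2*(-9)/497 = -2958/91 + 2*(-9)*(1/497) = -2958/91 - 18/497 = -30036/923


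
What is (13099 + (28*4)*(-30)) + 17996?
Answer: 27735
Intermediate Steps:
(13099 + (28*4)*(-30)) + 17996 = (13099 + 112*(-30)) + 17996 = (13099 - 3360) + 17996 = 9739 + 17996 = 27735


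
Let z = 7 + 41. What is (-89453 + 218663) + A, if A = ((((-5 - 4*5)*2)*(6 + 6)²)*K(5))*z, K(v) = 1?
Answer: -216390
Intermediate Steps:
z = 48
A = -345600 (A = ((((-5 - 4*5)*2)*(6 + 6)²)*1)*48 = ((((-5 - 20)*2)*12²)*1)*48 = ((-25*2*144)*1)*48 = (-50*144*1)*48 = -7200*1*48 = -7200*48 = -345600)
(-89453 + 218663) + A = (-89453 + 218663) - 345600 = 129210 - 345600 = -216390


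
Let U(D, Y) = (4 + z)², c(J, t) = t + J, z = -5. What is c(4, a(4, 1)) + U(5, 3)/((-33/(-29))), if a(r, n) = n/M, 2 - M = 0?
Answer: 355/66 ≈ 5.3788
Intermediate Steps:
M = 2 (M = 2 - 1*0 = 2 + 0 = 2)
a(r, n) = n/2
c(J, t) = J + t
U(D, Y) = 1 (U(D, Y) = (4 - 5)² = (-1)² = 1)
c(4, a(4, 1)) + U(5, 3)/((-33/(-29))) = (4 + (½)*1) + 1/(-33/(-29)) = (4 + ½) + 1/(-33*(-1/29)) = 9/2 + 1/(33/29) = 9/2 + 1*(29/33) = 9/2 + 29/33 = 355/66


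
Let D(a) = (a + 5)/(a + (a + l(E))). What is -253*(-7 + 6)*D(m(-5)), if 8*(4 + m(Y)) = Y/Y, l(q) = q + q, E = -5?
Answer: -2277/142 ≈ -16.035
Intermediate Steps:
l(q) = 2*q
m(Y) = -31/8 (m(Y) = -4 + (Y/Y)/8 = -4 + (⅛)*1 = -4 + ⅛ = -31/8)
D(a) = (5 + a)/(-10 + 2*a) (D(a) = (a + 5)/(a + (a + 2*(-5))) = (5 + a)/(a + (a - 10)) = (5 + a)/(a + (-10 + a)) = (5 + a)/(-10 + 2*a))
-253*(-7 + 6)*D(m(-5)) = -253*(-7 + 6)*(5 - 31/8)/(2*(-5 - 31/8)) = -(-253)*(½)*(9/8)/(-71/8) = -(-253)*(½)*(-8/71)*(9/8) = -(-253)*(-9)/142 = -253*9/142 = -2277/142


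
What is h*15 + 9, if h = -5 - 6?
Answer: -156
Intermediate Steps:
h = -11
h*15 + 9 = -11*15 + 9 = -165 + 9 = -156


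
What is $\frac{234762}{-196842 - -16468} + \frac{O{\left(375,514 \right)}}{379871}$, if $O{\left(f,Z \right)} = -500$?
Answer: $- \frac{44634731351}{34259425877} \approx -1.3028$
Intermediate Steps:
$\frac{234762}{-196842 - -16468} + \frac{O{\left(375,514 \right)}}{379871} = \frac{234762}{-196842 - -16468} - \frac{500}{379871} = \frac{234762}{-196842 + 16468} - \frac{500}{379871} = \frac{234762}{-180374} - \frac{500}{379871} = 234762 \left(- \frac{1}{180374}\right) - \frac{500}{379871} = - \frac{117381}{90187} - \frac{500}{379871} = - \frac{44634731351}{34259425877}$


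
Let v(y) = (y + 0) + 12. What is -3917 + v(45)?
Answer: -3860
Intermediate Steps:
v(y) = 12 + y (v(y) = y + 12 = 12 + y)
-3917 + v(45) = -3917 + (12 + 45) = -3917 + 57 = -3860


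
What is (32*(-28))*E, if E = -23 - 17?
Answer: 35840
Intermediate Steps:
E = -40
(32*(-28))*E = (32*(-28))*(-40) = -896*(-40) = 35840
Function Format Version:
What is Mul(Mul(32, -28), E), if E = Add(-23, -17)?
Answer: 35840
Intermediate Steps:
E = -40
Mul(Mul(32, -28), E) = Mul(Mul(32, -28), -40) = Mul(-896, -40) = 35840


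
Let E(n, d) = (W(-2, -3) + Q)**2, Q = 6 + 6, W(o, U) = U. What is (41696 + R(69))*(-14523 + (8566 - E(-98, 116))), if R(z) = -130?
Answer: -250975508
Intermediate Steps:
Q = 12
E(n, d) = 81 (E(n, d) = (-3 + 12)**2 = 9**2 = 81)
(41696 + R(69))*(-14523 + (8566 - E(-98, 116))) = (41696 - 130)*(-14523 + (8566 - 1*81)) = 41566*(-14523 + (8566 - 81)) = 41566*(-14523 + 8485) = 41566*(-6038) = -250975508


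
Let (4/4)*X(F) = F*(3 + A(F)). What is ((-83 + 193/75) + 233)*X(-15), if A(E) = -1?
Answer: -22886/5 ≈ -4577.2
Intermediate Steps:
X(F) = 2*F (X(F) = F*(3 - 1) = F*2 = 2*F)
((-83 + 193/75) + 233)*X(-15) = ((-83 + 193/75) + 233)*(2*(-15)) = ((-83 + 193*(1/75)) + 233)*(-30) = ((-83 + 193/75) + 233)*(-30) = (-6032/75 + 233)*(-30) = (11443/75)*(-30) = -22886/5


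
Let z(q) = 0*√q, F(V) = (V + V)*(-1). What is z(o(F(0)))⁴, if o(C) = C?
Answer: 0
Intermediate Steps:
F(V) = -2*V (F(V) = (2*V)*(-1) = -2*V)
z(q) = 0
z(o(F(0)))⁴ = 0⁴ = 0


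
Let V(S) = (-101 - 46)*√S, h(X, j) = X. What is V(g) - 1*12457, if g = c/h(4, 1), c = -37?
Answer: -12457 - 147*I*√37/2 ≈ -12457.0 - 447.08*I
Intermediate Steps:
g = -37/4 ≈ -9.2500
V(S) = -147*√S
V(g) - 1*12457 = -147*I*√37/2 - 1*12457 = -147*I*√37/2 - 12457 = -12457 - 147*I*√37/2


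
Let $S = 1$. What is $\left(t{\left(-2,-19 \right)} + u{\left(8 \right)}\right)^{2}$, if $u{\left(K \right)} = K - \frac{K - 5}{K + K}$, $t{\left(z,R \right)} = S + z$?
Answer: $\frac{11881}{256} \approx 46.41$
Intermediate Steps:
$t{\left(z,R \right)} = 1 + z$
$u{\left(K \right)} = K - \frac{-5 + K}{2 K}$
$\left(t{\left(-2,-19 \right)} + u{\left(8 \right)}\right)^{2} = \left(\left(1 - 2\right) + \left(- \frac{1}{2} + 8 + \frac{5}{2 \cdot 8}\right)\right)^{2} = \left(-1 + \left(- \frac{1}{2} + 8 + \frac{5}{2} \cdot \frac{1}{8}\right)\right)^{2} = \left(-1 + \left(- \frac{1}{2} + 8 + \frac{5}{16}\right)\right)^{2} = \left(-1 + \frac{125}{16}\right)^{2} = \left(\frac{109}{16}\right)^{2} = \frac{11881}{256}$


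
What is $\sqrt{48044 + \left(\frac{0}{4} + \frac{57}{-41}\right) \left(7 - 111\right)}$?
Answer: $\frac{2 \sqrt{20251253}}{41} \approx 219.52$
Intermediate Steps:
$\sqrt{48044 + \left(\frac{0}{4} + \frac{57}{-41}\right) \left(7 - 111\right)} = \sqrt{48044 + \left(0 \cdot \frac{1}{4} + 57 \left(- \frac{1}{41}\right)\right) \left(-104\right)} = \sqrt{48044 + \left(0 - \frac{57}{41}\right) \left(-104\right)} = \sqrt{48044 - - \frac{5928}{41}} = \sqrt{48044 + \frac{5928}{41}} = \sqrt{\frac{1975732}{41}} = \frac{2 \sqrt{20251253}}{41}$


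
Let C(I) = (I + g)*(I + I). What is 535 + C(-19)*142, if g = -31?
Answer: 270335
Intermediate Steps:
C(I) = 2*I*(-31 + I) (C(I) = (I - 31)*(I + I) = (-31 + I)*(2*I) = 2*I*(-31 + I))
535 + C(-19)*142 = 535 + (2*(-19)*(-31 - 19))*142 = 535 + (2*(-19)*(-50))*142 = 535 + 1900*142 = 535 + 269800 = 270335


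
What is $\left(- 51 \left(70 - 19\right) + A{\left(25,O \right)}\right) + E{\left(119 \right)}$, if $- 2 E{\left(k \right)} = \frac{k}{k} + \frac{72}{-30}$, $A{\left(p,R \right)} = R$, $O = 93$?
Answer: $- \frac{25073}{10} \approx -2507.3$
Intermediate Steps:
$E{\left(k \right)} = \frac{7}{10}$ ($E{\left(k \right)} = - \frac{\frac{k}{k} + \frac{72}{-30}}{2} = - \frac{1 + 72 \left(- \frac{1}{30}\right)}{2} = - \frac{1 - \frac{12}{5}}{2} = \left(- \frac{1}{2}\right) \left(- \frac{7}{5}\right) = \frac{7}{10}$)
$\left(- 51 \left(70 - 19\right) + A{\left(25,O \right)}\right) + E{\left(119 \right)} = \left(- 51 \left(70 - 19\right) + 93\right) + \frac{7}{10} = \left(\left(-51\right) 51 + 93\right) + \frac{7}{10} = \left(-2601 + 93\right) + \frac{7}{10} = -2508 + \frac{7}{10} = - \frac{25073}{10}$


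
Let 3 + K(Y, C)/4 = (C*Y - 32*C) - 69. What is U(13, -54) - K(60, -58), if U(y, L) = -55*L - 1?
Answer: 9753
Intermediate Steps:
U(y, L) = -1 - 55*L
K(Y, C) = -288 - 128*C + 4*C*Y (K(Y, C) = -12 + 4*((C*Y - 32*C) - 69) = -12 + 4*((-32*C + C*Y) - 69) = -12 + 4*(-69 - 32*C + C*Y) = -12 + (-276 - 128*C + 4*C*Y) = -288 - 128*C + 4*C*Y)
U(13, -54) - K(60, -58) = (-1 - 55*(-54)) - (-288 - 128*(-58) + 4*(-58)*60) = (-1 + 2970) - (-288 + 7424 - 13920) = 2969 - 1*(-6784) = 2969 + 6784 = 9753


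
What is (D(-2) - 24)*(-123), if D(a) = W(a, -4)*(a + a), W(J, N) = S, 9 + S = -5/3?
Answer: -2296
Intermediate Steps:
S = -32/3 (S = -9 - 5/3 = -32/3 ≈ -10.667)
W(J, N) = -32/3
D(a) = -64*a/3 (D(a) = -32*(a + a)/3 = -64*a/3)
(D(-2) - 24)*(-123) = (-64/3*(-2) - 24)*(-123) = (128/3 - 24)*(-123) = (56/3)*(-123) = -2296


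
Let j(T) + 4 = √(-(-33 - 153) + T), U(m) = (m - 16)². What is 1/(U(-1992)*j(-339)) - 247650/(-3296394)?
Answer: 7031389858201/93592704022896 - 3*I*√17/681418816 ≈ 0.075128 - 1.8152e-8*I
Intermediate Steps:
U(m) = (-16 + m)²
j(T) = -4 + √(186 + T) (j(T) = -4 + √(-(-33 - 153) + T) = -4 + √(-1*(-186) + T) = -4 + √(186 + T))
1/(U(-1992)*j(-339)) - 247650/(-3296394) = 1/(((-16 - 1992)²)*(-4 + √(186 - 339))) - 247650/(-3296394) = 1/(((-2008)²)*(-4 + √(-153))) - 247650*(-1/3296394) = 1/(4032064*(-4 + 3*I*√17)) + 41275/549399 = 41275/549399 + 1/(4032064*(-4 + 3*I*√17))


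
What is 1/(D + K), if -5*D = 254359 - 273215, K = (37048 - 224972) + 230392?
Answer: 5/231196 ≈ 2.1627e-5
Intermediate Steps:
K = 42468 (K = -187924 + 230392 = 42468)
D = 18856/5 (D = -(254359 - 273215)/5 = -1/5*(-18856) = 18856/5 ≈ 3771.2)
1/(D + K) = 1/(18856/5 + 42468) = 1/(231196/5) = 5/231196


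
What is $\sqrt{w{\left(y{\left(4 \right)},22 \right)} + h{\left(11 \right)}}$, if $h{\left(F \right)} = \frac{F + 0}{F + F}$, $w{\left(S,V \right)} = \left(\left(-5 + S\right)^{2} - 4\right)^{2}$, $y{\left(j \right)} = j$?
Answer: $\frac{\sqrt{38}}{2} \approx 3.0822$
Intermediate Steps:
$w{\left(S,V \right)} = \left(-4 + \left(-5 + S\right)^{2}\right)^{2}$
$h{\left(F \right)} = \frac{1}{2}$ ($h{\left(F \right)} = \frac{F}{2 F} = F \frac{1}{2 F} = \frac{1}{2}$)
$\sqrt{w{\left(y{\left(4 \right)},22 \right)} + h{\left(11 \right)}} = \sqrt{\left(-4 + \left(-5 + 4\right)^{2}\right)^{2} + \frac{1}{2}} = \sqrt{\left(-4 + \left(-1\right)^{2}\right)^{2} + \frac{1}{2}} = \sqrt{\left(-4 + 1\right)^{2} + \frac{1}{2}} = \sqrt{\left(-3\right)^{2} + \frac{1}{2}} = \sqrt{9 + \frac{1}{2}} = \sqrt{\frac{19}{2}} = \frac{\sqrt{38}}{2}$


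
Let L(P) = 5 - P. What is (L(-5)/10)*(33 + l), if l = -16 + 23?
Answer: 40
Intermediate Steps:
l = 7
(L(-5)/10)*(33 + l) = ((5 - 1*(-5))/10)*(33 + 7) = ((5 + 5)*(1/10))*40 = (10*(1/10))*40 = 1*40 = 40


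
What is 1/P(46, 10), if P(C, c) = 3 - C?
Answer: -1/43 ≈ -0.023256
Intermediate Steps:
1/P(46, 10) = 1/(3 - 1*46) = 1/(3 - 46) = 1/(-43) = -1/43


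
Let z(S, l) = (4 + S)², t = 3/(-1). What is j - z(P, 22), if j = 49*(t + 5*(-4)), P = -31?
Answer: -1856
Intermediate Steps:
t = -3 (t = 3*(-1) = -3)
j = -1127 (j = 49*(-3 + 5*(-4)) = 49*(-3 - 20) = 49*(-23) = -1127)
j - z(P, 22) = -1127 - (4 - 31)² = -1127 - 1*(-27)² = -1127 - 1*729 = -1127 - 729 = -1856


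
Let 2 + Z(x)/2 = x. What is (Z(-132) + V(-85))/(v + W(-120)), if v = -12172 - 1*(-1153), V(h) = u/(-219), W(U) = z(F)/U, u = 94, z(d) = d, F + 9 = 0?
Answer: 2351440/96525783 ≈ 0.024361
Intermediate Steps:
F = -9 (F = -9 + 0 = -9)
Z(x) = -4 + 2*x
W(U) = -9/U
V(h) = -94/219 (V(h) = 94/(-219) = 94*(-1/219) = -94/219)
v = -11019 (v = -12172 + 1153 = -11019)
(Z(-132) + V(-85))/(v + W(-120)) = ((-4 + 2*(-132)) - 94/219)/(-11019 - 9/(-120)) = ((-4 - 264) - 94/219)/(-11019 - 9*(-1/120)) = (-268 - 94/219)/(-11019 + 3/40) = -58786/(219*(-440757/40)) = -58786/219*(-40/440757) = 2351440/96525783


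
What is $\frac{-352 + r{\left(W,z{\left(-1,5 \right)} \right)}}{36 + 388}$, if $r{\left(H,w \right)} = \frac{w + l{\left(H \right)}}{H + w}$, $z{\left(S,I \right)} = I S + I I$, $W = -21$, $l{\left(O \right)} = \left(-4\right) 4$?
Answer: $- \frac{89}{106} \approx -0.83962$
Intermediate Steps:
$l{\left(O \right)} = -16$
$z{\left(S,I \right)} = I^{2} + I S$ ($z{\left(S,I \right)} = I S + I^{2} = I^{2} + I S$)
$r{\left(H,w \right)} = \frac{-16 + w}{H + w}$ ($r{\left(H,w \right)} = \frac{w - 16}{H + w} = \frac{-16 + w}{H + w}$)
$\frac{-352 + r{\left(W,z{\left(-1,5 \right)} \right)}}{36 + 388} = \frac{-352 + \frac{-16 + 5 \left(5 - 1\right)}{-21 + 5 \left(5 - 1\right)}}{36 + 388} = \frac{-352 + \frac{-16 + 5 \cdot 4}{-21 + 5 \cdot 4}}{424} = \left(-352 + \frac{-16 + 20}{-21 + 20}\right) \frac{1}{424} = \left(-352 + \frac{1}{-1} \cdot 4\right) \frac{1}{424} = \left(-352 - 4\right) \frac{1}{424} = \left(-356\right) \frac{1}{424} = - \frac{89}{106}$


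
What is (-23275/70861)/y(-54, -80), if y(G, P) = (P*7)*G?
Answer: -95/8746272 ≈ -1.0862e-5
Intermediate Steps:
y(G, P) = 7*G*P (y(G, P) = (7*P)*G = 7*G*P)
(-23275/70861)/y(-54, -80) = (-23275/70861)/((7*(-54)*(-80))) = -23275*1/70861/30240 = -3325/10123*1/30240 = -95/8746272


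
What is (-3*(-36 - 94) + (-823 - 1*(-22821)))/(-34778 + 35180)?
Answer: 11194/201 ≈ 55.692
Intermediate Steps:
(-3*(-36 - 94) + (-823 - 1*(-22821)))/(-34778 + 35180) = (-3*(-130) + (-823 + 22821))/402 = (390 + 21998)*(1/402) = 22388*(1/402) = 11194/201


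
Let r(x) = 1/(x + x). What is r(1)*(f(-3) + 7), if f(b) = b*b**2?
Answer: -10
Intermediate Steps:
r(x) = 1/(2*x)
f(b) = b**3
r(1)*(f(-3) + 7) = ((1/2)/1)*((-3)**3 + 7) = ((1/2)*1)*(-27 + 7) = (1/2)*(-20) = -10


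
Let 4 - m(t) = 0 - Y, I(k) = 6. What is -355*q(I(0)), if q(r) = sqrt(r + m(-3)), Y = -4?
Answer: -355*sqrt(6) ≈ -869.57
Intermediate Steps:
m(t) = 0 (m(t) = 4 - (0 - 1*(-4)) = 4 - (0 + 4) = 4 - 1*4 = 4 - 4 = 0)
q(r) = sqrt(r) (q(r) = sqrt(r + 0) = sqrt(r))
-355*q(I(0)) = -355*sqrt(6)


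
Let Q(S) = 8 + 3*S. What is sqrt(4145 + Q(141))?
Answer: 4*sqrt(286) ≈ 67.646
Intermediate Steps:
sqrt(4145 + Q(141)) = sqrt(4145 + (8 + 3*141)) = sqrt(4145 + (8 + 423)) = sqrt(4145 + 431) = sqrt(4576) = 4*sqrt(286)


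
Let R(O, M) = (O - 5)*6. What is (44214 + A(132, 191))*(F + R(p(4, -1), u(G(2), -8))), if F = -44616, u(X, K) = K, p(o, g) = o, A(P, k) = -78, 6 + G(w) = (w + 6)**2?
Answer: -1969436592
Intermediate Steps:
G(w) = -6 + (6 + w)**2 (G(w) = -6 + (w + 6)**2 = -6 + (6 + w)**2)
R(O, M) = -30 + 6*O (R(O, M) = (-5 + O)*6 = -30 + 6*O)
(44214 + A(132, 191))*(F + R(p(4, -1), u(G(2), -8))) = (44214 - 78)*(-44616 + (-30 + 6*4)) = 44136*(-44616 + (-30 + 24)) = 44136*(-44616 - 6) = 44136*(-44622) = -1969436592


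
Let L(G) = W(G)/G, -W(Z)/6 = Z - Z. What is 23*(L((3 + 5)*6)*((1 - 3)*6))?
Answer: 0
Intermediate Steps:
W(Z) = 0 (W(Z) = -6*(Z - Z) = -6*0 = 0)
L(G) = 0 (L(G) = 0/G = 0)
23*(L((3 + 5)*6)*((1 - 3)*6)) = 23*(0*((1 - 3)*6)) = 23*(0*(-2*6)) = 23*(0*(-12)) = 23*0 = 0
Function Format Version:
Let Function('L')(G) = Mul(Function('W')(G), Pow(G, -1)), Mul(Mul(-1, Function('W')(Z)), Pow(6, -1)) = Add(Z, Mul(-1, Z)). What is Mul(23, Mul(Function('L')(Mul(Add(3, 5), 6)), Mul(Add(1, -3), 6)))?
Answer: 0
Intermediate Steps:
Function('W')(Z) = 0 (Function('W')(Z) = Mul(-6, Add(Z, Mul(-1, Z))) = Mul(-6, 0) = 0)
Function('L')(G) = 0 (Function('L')(G) = Mul(0, Pow(G, -1)) = 0)
Mul(23, Mul(Function('L')(Mul(Add(3, 5), 6)), Mul(Add(1, -3), 6))) = Mul(23, Mul(0, Mul(Add(1, -3), 6))) = Mul(23, Mul(0, Mul(-2, 6))) = Mul(23, Mul(0, -12)) = Mul(23, 0) = 0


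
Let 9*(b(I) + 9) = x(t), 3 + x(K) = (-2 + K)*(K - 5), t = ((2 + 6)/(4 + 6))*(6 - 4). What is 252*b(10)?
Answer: -57848/25 ≈ -2313.9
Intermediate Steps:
t = 8/5 (t = (8/10)*2 = (8*(⅒))*2 = (⅘)*2 = 8/5 ≈ 1.6000)
x(K) = -3 + (-5 + K)*(-2 + K) (x(K) = -3 + (-2 + K)*(K - 5) = -3 + (-2 + K)*(-5 + K) = -3 + (-5 + K)*(-2 + K))
b(I) = -2066/225 (b(I) = -9 + (7 + (8/5)² - 7*8/5)/9 = -9 + (7 + 64/25 - 56/5)/9 = -9 + (⅑)*(-41/25) = -9 - 41/225 = -2066/225)
252*b(10) = 252*(-2066/225) = -57848/25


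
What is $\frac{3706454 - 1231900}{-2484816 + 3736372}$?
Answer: $\frac{1237277}{625778} \approx 1.9772$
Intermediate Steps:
$\frac{3706454 - 1231900}{-2484816 + 3736372} = \frac{2474554}{1251556} = 2474554 \cdot \frac{1}{1251556} = \frac{1237277}{625778}$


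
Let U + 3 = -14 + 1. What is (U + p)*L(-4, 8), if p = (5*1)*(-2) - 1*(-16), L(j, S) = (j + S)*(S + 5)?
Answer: -520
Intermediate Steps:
U = -16 (U = -3 + (-14 + 1) = -3 - 13 = -16)
L(j, S) = (5 + S)*(S + j) (L(j, S) = (S + j)*(5 + S) = (5 + S)*(S + j))
p = 6 (p = 5*(-2) + 16 = -10 + 16 = 6)
(U + p)*L(-4, 8) = (-16 + 6)*(8² + 5*8 + 5*(-4) + 8*(-4)) = -10*(64 + 40 - 20 - 32) = -10*52 = -520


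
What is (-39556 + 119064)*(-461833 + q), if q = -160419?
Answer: -49474012016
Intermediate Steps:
(-39556 + 119064)*(-461833 + q) = (-39556 + 119064)*(-461833 - 160419) = 79508*(-622252) = -49474012016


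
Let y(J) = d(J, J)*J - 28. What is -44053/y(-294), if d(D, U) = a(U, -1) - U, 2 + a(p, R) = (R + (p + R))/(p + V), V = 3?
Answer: 4273141/8358980 ≈ 0.51120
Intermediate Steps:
a(p, R) = -2 + (p + 2*R)/(3 + p) (a(p, R) = -2 + (R + (p + R))/(p + 3) = -2 + (R + (R + p))/(3 + p) = -2 + (p + 2*R)/(3 + p))
d(D, U) = -U + (-8 - U)/(3 + U) (d(D, U) = (-6 - U + 2*(-1))/(3 + U) - U = (-6 - U - 2)/(3 + U) - U = (-8 - U)/(3 + U) - U = -U + (-8 - U)/(3 + U))
y(J) = -28 + J*(-8 - J - J*(3 + J))/(3 + J) (y(J) = ((-8 - J - J*(3 + J))/(3 + J))*J - 28 = J*(-8 - J - J*(3 + J))/(3 + J) - 28 = -28 + J*(-8 - J - J*(3 + J))/(3 + J))
-44053/y(-294) = -44053*(3 - 294)/(-84 - 1*(-294)³ - 36*(-294) - 4*(-294)²) = -44053*(-291/(-84 - 1*(-25412184) + 10584 - 4*86436)) = -44053*(-291/(-84 + 25412184 + 10584 - 345744)) = -44053/((-1/291*25076940)) = -44053/(-8358980/97) = -44053*(-97/8358980) = 4273141/8358980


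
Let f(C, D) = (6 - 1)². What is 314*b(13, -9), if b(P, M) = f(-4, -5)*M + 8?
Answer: -68138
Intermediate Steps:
f(C, D) = 25 (f(C, D) = 5² = 25)
b(P, M) = 8 + 25*M (b(P, M) = 25*M + 8 = 8 + 25*M)
314*b(13, -9) = 314*(8 + 25*(-9)) = 314*(8 - 225) = 314*(-217) = -68138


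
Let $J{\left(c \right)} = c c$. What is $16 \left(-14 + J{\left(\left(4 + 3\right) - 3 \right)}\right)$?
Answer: $32$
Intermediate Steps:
$J{\left(c \right)} = c^{2}$
$16 \left(-14 + J{\left(\left(4 + 3\right) - 3 \right)}\right) = 16 \left(-14 + \left(\left(4 + 3\right) - 3\right)^{2}\right) = 16 \left(-14 + \left(7 - 3\right)^{2}\right) = 16 \left(-14 + 4^{2}\right) = 16 \left(-14 + 16\right) = 16 \cdot 2 = 32$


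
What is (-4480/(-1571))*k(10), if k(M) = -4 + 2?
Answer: -8960/1571 ≈ -5.7034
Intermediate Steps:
k(M) = -2
(-4480/(-1571))*k(10) = -4480/(-1571)*(-2) = -4480*(-1/1571)*(-2) = (4480/1571)*(-2) = -8960/1571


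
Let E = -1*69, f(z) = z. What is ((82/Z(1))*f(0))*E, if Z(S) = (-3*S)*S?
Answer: 0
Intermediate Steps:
Z(S) = -3*S**2
E = -69
((82/Z(1))*f(0))*E = ((82/((-3*1**2)))*0)*(-69) = ((82/((-3*1)))*0)*(-69) = ((82/(-3))*0)*(-69) = ((82*(-1/3))*0)*(-69) = -82/3*0*(-69) = 0*(-69) = 0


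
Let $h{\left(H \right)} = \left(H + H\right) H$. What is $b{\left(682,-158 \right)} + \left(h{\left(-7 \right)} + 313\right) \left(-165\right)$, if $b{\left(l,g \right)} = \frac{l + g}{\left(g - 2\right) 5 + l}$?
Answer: $- \frac{4001347}{59} \approx -67820.0$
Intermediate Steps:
$h{\left(H \right)} = 2 H^{2}$ ($h{\left(H \right)} = 2 H H = 2 H^{2}$)
$b{\left(l,g \right)} = \frac{g + l}{-10 + l + 5 g}$ ($b{\left(l,g \right)} = \frac{g + l}{\left(-2 + g\right) 5 + l} = \frac{g + l}{\left(-10 + 5 g\right) + l} = \frac{g + l}{-10 + l + 5 g}$)
$b{\left(682,-158 \right)} + \left(h{\left(-7 \right)} + 313\right) \left(-165\right) = \frac{-158 + 682}{-10 + 682 + 5 \left(-158\right)} + \left(2 \left(-7\right)^{2} + 313\right) \left(-165\right) = \frac{1}{-10 + 682 - 790} \cdot 524 + \left(2 \cdot 49 + 313\right) \left(-165\right) = \frac{1}{-118} \cdot 524 + \left(98 + 313\right) \left(-165\right) = \left(- \frac{1}{118}\right) 524 + 411 \left(-165\right) = - \frac{262}{59} - 67815 = - \frac{4001347}{59}$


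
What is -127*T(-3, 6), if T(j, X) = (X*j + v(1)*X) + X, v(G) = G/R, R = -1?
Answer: 2286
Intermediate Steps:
v(G) = -G (v(G) = G/(-1) = G*(-1) = -G)
T(j, X) = X*j (T(j, X) = (X*j + (-1*1)*X) + X = (X*j - X) + X = (-X + X*j) + X = X*j)
-127*T(-3, 6) = -762*(-3) = -127*(-18) = 2286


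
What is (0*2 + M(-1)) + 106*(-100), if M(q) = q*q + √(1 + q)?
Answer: -10599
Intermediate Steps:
M(q) = q² + √(1 + q)
(0*2 + M(-1)) + 106*(-100) = (0*2 + ((-1)² + √(1 - 1))) + 106*(-100) = (0 + (1 + √0)) - 10600 = (0 + (1 + 0)) - 10600 = (0 + 1) - 10600 = 1 - 10600 = -10599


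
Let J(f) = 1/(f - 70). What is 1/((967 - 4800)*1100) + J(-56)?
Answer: -2108213/265626900 ≈ -0.0079367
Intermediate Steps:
J(f) = 1/(-70 + f)
1/((967 - 4800)*1100) + J(-56) = 1/((967 - 4800)*1100) + 1/(-70 - 56) = (1/1100)/(-3833) + 1/(-126) = -1/3833*1/1100 - 1/126 = -1/4216300 - 1/126 = -2108213/265626900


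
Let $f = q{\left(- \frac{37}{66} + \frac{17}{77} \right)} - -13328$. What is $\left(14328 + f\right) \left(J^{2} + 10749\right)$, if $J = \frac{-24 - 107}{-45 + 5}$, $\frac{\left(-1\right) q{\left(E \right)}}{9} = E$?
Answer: $\frac{1333265381849}{4480} \approx 2.976 \cdot 10^{8}$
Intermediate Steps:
$q{\left(E \right)} = - 9 E$
$J = \frac{131}{40}$ ($J = - \frac{131}{-40} = \left(-131\right) \left(- \frac{1}{40}\right) = \frac{131}{40} \approx 3.275$)
$f = \frac{2052983}{154}$ ($f = - 9 \left(- \frac{37}{66} + \frac{17}{77}\right) - -13328 = - 9 \left(\left(-37\right) \frac{1}{66} + 17 \cdot \frac{1}{77}\right) + 13328 = - 9 \left(- \frac{37}{66} + \frac{17}{77}\right) + 13328 = \left(-9\right) \left(- \frac{157}{462}\right) + 13328 = \frac{471}{154} + 13328 = \frac{2052983}{154} \approx 13331.0$)
$\left(14328 + f\right) \left(J^{2} + 10749\right) = \left(14328 + \frac{2052983}{154}\right) \left(\left(\frac{131}{40}\right)^{2} + 10749\right) = \frac{4259495 \left(\frac{17161}{1600} + 10749\right)}{154} = \frac{4259495}{154} \cdot \frac{17215561}{1600} = \frac{1333265381849}{4480}$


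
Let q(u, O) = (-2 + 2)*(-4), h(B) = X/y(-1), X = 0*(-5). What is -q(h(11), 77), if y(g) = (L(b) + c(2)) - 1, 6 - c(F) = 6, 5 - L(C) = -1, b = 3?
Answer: 0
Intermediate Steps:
L(C) = 6 (L(C) = 5 - 1*(-1) = 5 + 1 = 6)
c(F) = 0 (c(F) = 6 - 1*6 = 6 - 6 = 0)
X = 0
y(g) = 5 (y(g) = (6 + 0) - 1 = 6 - 1 = 5)
h(B) = 0 (h(B) = 0/5 = 0*(⅕) = 0)
q(u, O) = 0 (q(u, O) = 0*(-4) = 0)
-q(h(11), 77) = -1*0 = 0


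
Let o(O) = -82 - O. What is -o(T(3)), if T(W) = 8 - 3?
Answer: 87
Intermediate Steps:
T(W) = 5
-o(T(3)) = -(-82 - 1*5) = -(-82 - 5) = -1*(-87) = 87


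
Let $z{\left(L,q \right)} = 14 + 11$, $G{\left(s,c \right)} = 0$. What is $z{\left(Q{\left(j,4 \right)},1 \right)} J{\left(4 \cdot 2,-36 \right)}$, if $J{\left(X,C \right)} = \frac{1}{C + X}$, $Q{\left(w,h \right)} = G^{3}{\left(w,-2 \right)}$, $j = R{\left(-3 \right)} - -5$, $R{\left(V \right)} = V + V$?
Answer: $- \frac{25}{28} \approx -0.89286$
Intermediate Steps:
$R{\left(V \right)} = 2 V$
$j = -1$ ($j = 2 \left(-3\right) - -5 = -6 + 5 = -1$)
$Q{\left(w,h \right)} = 0$ ($Q{\left(w,h \right)} = 0^{3} = 0$)
$z{\left(L,q \right)} = 25$
$z{\left(Q{\left(j,4 \right)},1 \right)} J{\left(4 \cdot 2,-36 \right)} = \frac{25}{-36 + 4 \cdot 2} = \frac{25}{-36 + 8} = \frac{25}{-28} = 25 \left(- \frac{1}{28}\right) = - \frac{25}{28}$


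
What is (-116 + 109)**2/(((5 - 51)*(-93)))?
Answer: 49/4278 ≈ 0.011454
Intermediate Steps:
(-116 + 109)**2/(((5 - 51)*(-93))) = (-7)**2/((-46*(-93))) = 49/4278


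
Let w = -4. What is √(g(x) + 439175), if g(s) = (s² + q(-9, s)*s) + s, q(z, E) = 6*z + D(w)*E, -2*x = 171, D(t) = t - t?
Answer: √1804067/2 ≈ 671.58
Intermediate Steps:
D(t) = 0
x = -171/2 (x = -½*171 = -171/2 ≈ -85.500)
q(z, E) = 6*z (q(z, E) = 6*z + 0*E = 6*z + 0 = 6*z)
g(s) = s² - 53*s (g(s) = (s² + (6*(-9))*s) + s = (s² - 54*s) + s = s² - 53*s)
√(g(x) + 439175) = √(-171*(-53 - 171/2)/2 + 439175) = √(-171/2*(-277/2) + 439175) = √(47367/4 + 439175) = √(1804067/4) = √1804067/2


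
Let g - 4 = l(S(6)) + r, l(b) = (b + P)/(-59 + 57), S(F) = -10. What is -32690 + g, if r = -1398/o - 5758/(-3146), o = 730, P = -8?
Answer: -18761384857/574145 ≈ -32677.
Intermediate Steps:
l(b) = 4 - b/2 (l(b) = (b - 8)/(-59 + 57) = (-8 + b)/(-2) = (-8 + b)*(-½) = 4 - b/2)
r = -48692/574145 (r = -1398/730 - 5758/(-3146) = -1398*1/730 - 5758*(-1/3146) = -699/365 + 2879/1573 = -48692/574145 ≈ -0.084808)
g = 7415193/574145 (g = 4 + ((4 - ½*(-10)) - 48692/574145) = 4 + ((4 + 5) - 48692/574145) = 4 + (9 - 48692/574145) = 4 + 5118613/574145 = 7415193/574145 ≈ 12.915)
-32690 + g = -32690 + 7415193/574145 = -18761384857/574145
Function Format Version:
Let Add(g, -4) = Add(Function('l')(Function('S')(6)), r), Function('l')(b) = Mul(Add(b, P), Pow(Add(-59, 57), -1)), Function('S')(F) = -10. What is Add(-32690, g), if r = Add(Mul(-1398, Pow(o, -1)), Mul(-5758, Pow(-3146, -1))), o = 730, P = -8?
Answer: Rational(-18761384857, 574145) ≈ -32677.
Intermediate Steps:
Function('l')(b) = Add(4, Mul(Rational(-1, 2), b)) (Function('l')(b) = Mul(Add(b, -8), Pow(Add(-59, 57), -1)) = Mul(Add(-8, b), Pow(-2, -1)) = Mul(Add(-8, b), Rational(-1, 2)) = Add(4, Mul(Rational(-1, 2), b)))
r = Rational(-48692, 574145) (r = Add(Mul(-1398, Pow(730, -1)), Mul(-5758, Pow(-3146, -1))) = Add(Mul(-1398, Rational(1, 730)), Mul(-5758, Rational(-1, 3146))) = Add(Rational(-699, 365), Rational(2879, 1573)) = Rational(-48692, 574145) ≈ -0.084808)
g = Rational(7415193, 574145) (g = Add(4, Add(Add(4, Mul(Rational(-1, 2), -10)), Rational(-48692, 574145))) = Add(4, Add(Add(4, 5), Rational(-48692, 574145))) = Add(4, Add(9, Rational(-48692, 574145))) = Add(4, Rational(5118613, 574145)) = Rational(7415193, 574145) ≈ 12.915)
Add(-32690, g) = Add(-32690, Rational(7415193, 574145)) = Rational(-18761384857, 574145)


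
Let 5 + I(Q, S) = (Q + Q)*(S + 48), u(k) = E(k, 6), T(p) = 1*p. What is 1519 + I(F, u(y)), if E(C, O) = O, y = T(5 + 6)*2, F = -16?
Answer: -214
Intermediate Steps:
T(p) = p
y = 22 (y = (5 + 6)*2 = 11*2 = 22)
u(k) = 6
I(Q, S) = -5 + 2*Q*(48 + S) (I(Q, S) = -5 + (Q + Q)*(S + 48) = -5 + (2*Q)*(48 + S) = -5 + 2*Q*(48 + S))
1519 + I(F, u(y)) = 1519 + (-5 + 96*(-16) + 2*(-16)*6) = 1519 + (-5 - 1536 - 192) = 1519 - 1733 = -214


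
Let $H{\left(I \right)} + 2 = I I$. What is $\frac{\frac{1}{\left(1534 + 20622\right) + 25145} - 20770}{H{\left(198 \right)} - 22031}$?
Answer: $- \frac{982441769}{812205471} \approx -1.2096$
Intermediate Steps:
$H{\left(I \right)} = -2 + I^{2}$ ($H{\left(I \right)} = -2 + I I = -2 + I^{2}$)
$\frac{\frac{1}{\left(1534 + 20622\right) + 25145} - 20770}{H{\left(198 \right)} - 22031} = \frac{\frac{1}{\left(1534 + 20622\right) + 25145} - 20770}{\left(-2 + 198^{2}\right) - 22031} = \frac{\frac{1}{22156 + 25145} - 20770}{\left(-2 + 39204\right) - 22031} = \frac{\frac{1}{47301} - 20770}{39202 - 22031} = \frac{\frac{1}{47301} - 20770}{17171} = \left(- \frac{982441769}{47301}\right) \frac{1}{17171} = - \frac{982441769}{812205471}$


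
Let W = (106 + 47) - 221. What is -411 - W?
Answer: -343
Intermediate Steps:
W = -68 (W = 153 - 221 = -68)
-411 - W = -411 - 1*(-68) = -411 + 68 = -343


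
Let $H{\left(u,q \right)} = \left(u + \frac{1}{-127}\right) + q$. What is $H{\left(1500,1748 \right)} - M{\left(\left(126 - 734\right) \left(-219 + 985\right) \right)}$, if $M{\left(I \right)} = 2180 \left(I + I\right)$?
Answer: $\frac{257883320655}{127} \approx 2.0306 \cdot 10^{9}$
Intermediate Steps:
$M{\left(I \right)} = 4360 I$ ($M{\left(I \right)} = 2180 \cdot 2 I = 4360 I$)
$H{\left(u,q \right)} = - \frac{1}{127} + q + u$ ($H{\left(u,q \right)} = \left(u - \frac{1}{127}\right) + q = \left(- \frac{1}{127} + u\right) + q = - \frac{1}{127} + q + u$)
$H{\left(1500,1748 \right)} - M{\left(\left(126 - 734\right) \left(-219 + 985\right) \right)} = \left(- \frac{1}{127} + 1748 + 1500\right) - 4360 \left(126 - 734\right) \left(-219 + 985\right) = \frac{412495}{127} - 4360 \left(\left(-608\right) 766\right) = \frac{412495}{127} - 4360 \left(-465728\right) = \frac{412495}{127} - -2030574080 = \frac{412495}{127} + 2030574080 = \frac{257883320655}{127}$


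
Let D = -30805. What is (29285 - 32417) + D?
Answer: -33937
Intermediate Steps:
(29285 - 32417) + D = (29285 - 32417) - 30805 = -3132 - 30805 = -33937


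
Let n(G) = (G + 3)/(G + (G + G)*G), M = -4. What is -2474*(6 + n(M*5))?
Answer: -5768131/390 ≈ -14790.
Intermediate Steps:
n(G) = (3 + G)/(G + 2*G²) (n(G) = (3 + G)/(G + (2*G)*G) = (3 + G)/(G + 2*G²))
-2474*(6 + n(M*5)) = -2474*(6 + (3 - 4*5)/(((-4*5))*(1 + 2*(-4*5)))) = -2474*(6 + (3 - 20)/((-20)*(1 + 2*(-20)))) = -2474*(6 - 1/20*(-17)/(1 - 40)) = -2474*(6 - 1/20*(-17)/(-39)) = -2474*(6 - 1/20*(-1/39)*(-17)) = -2474*(6 - 17/780) = -2474*4663/780 = -5768131/390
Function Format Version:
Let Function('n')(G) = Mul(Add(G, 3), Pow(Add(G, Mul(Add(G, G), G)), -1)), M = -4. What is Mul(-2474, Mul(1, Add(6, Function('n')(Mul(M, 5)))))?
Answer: Rational(-5768131, 390) ≈ -14790.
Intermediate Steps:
Function('n')(G) = Mul(Pow(Add(G, Mul(2, Pow(G, 2))), -1), Add(3, G)) (Function('n')(G) = Mul(Add(3, G), Pow(Add(G, Mul(Mul(2, G), G)), -1)) = Mul(Add(3, G), Pow(Add(G, Mul(2, Pow(G, 2))), -1)) = Mul(Pow(Add(G, Mul(2, Pow(G, 2))), -1), Add(3, G)))
Mul(-2474, Mul(1, Add(6, Function('n')(Mul(M, 5))))) = Mul(-2474, Mul(1, Add(6, Mul(Pow(Mul(-4, 5), -1), Pow(Add(1, Mul(2, Mul(-4, 5))), -1), Add(3, Mul(-4, 5)))))) = Mul(-2474, Mul(1, Add(6, Mul(Pow(-20, -1), Pow(Add(1, Mul(2, -20)), -1), Add(3, -20))))) = Mul(-2474, Mul(1, Add(6, Mul(Rational(-1, 20), Pow(Add(1, -40), -1), -17)))) = Mul(-2474, Mul(1, Add(6, Mul(Rational(-1, 20), Pow(-39, -1), -17)))) = Mul(-2474, Mul(1, Add(6, Mul(Rational(-1, 20), Rational(-1, 39), -17)))) = Mul(-2474, Mul(1, Add(6, Rational(-17, 780)))) = Mul(-2474, Mul(1, Rational(4663, 780))) = Mul(-2474, Rational(4663, 780)) = Rational(-5768131, 390)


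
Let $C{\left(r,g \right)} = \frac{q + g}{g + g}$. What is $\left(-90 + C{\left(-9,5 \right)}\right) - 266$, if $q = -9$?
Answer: $- \frac{1782}{5} \approx -356.4$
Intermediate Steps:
$C{\left(r,g \right)} = \frac{-9 + g}{2 g}$ ($C{\left(r,g \right)} = \frac{-9 + g}{g + g} = \frac{-9 + g}{2 g}$)
$\left(-90 + C{\left(-9,5 \right)}\right) - 266 = \left(-90 + \frac{-9 + 5}{2 \cdot 5}\right) - 266 = \left(-90 + \frac{1}{2} \cdot \frac{1}{5} \left(-4\right)\right) - 266 = \left(-90 - \frac{2}{5}\right) - 266 = - \frac{452}{5} - 266 = - \frac{1782}{5}$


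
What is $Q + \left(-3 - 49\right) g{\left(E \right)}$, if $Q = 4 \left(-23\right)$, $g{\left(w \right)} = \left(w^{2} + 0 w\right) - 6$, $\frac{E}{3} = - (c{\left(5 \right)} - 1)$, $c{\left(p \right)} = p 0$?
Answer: $-248$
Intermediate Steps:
$c{\left(p \right)} = 0$
$E = 3$ ($E = 3 \left(- (0 - 1)\right) = 3 \left(\left(-1\right) \left(-1\right)\right) = 3 \cdot 1 = 3$)
$g{\left(w \right)} = -6 + w^{2}$ ($g{\left(w \right)} = \left(w^{2} + 0\right) - 6 = w^{2} - 6 = -6 + w^{2}$)
$Q = -92$
$Q + \left(-3 - 49\right) g{\left(E \right)} = -92 + \left(-3 - 49\right) \left(-6 + 3^{2}\right) = -92 + \left(-3 - 49\right) \left(-6 + 9\right) = -92 - 156 = -248$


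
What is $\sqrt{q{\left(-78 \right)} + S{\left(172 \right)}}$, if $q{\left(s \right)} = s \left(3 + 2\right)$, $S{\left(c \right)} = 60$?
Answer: $i \sqrt{330} \approx 18.166 i$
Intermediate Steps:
$q{\left(s \right)} = 5 s$ ($q{\left(s \right)} = s 5 = 5 s$)
$\sqrt{q{\left(-78 \right)} + S{\left(172 \right)}} = \sqrt{5 \left(-78\right) + 60} = \sqrt{-390 + 60} = \sqrt{-330} = i \sqrt{330}$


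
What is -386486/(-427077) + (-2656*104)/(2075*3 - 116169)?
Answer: 2228621306/652146579 ≈ 3.4174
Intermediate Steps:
-386486/(-427077) + (-2656*104)/(2075*3 - 116169) = -386486*(-1/427077) - 276224/(6225 - 116169) = 386486/427077 - 276224/(-109944) = 386486/427077 - 276224*(-1/109944) = 386486/427077 + 34528/13743 = 2228621306/652146579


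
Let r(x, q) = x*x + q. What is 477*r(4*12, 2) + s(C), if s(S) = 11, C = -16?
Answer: 1099973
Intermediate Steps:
r(x, q) = q + x² (r(x, q) = x² + q = q + x²)
477*r(4*12, 2) + s(C) = 477*(2 + (4*12)²) + 11 = 477*(2 + 48²) + 11 = 477*(2 + 2304) + 11 = 477*2306 + 11 = 1099962 + 11 = 1099973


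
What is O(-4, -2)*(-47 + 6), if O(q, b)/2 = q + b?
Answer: 492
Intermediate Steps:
O(q, b) = 2*b + 2*q (O(q, b) = 2*(q + b) = 2*(b + q) = 2*b + 2*q)
O(-4, -2)*(-47 + 6) = (2*(-2) + 2*(-4))*(-47 + 6) = (-4 - 8)*(-41) = -12*(-41) = 492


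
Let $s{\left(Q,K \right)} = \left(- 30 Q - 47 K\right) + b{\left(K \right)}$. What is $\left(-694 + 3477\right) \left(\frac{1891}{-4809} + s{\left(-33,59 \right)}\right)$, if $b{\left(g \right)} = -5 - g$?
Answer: $- \frac{24724489262}{4809} \approx -5.1413 \cdot 10^{6}$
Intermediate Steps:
$s{\left(Q,K \right)} = -5 - 48 K - 30 Q$ ($s{\left(Q,K \right)} = \left(- 30 Q - 47 K\right) - \left(5 + K\right) = \left(- 47 K - 30 Q\right) - \left(5 + K\right) = -5 - 48 K - 30 Q$)
$\left(-694 + 3477\right) \left(\frac{1891}{-4809} + s{\left(-33,59 \right)}\right) = \left(-694 + 3477\right) \left(\frac{1891}{-4809} - 1847\right) = 2783 \left(1891 \left(- \frac{1}{4809}\right) - 1847\right) = 2783 \left(- \frac{1891}{4809} - 1847\right) = 2783 \left(- \frac{8884114}{4809}\right) = - \frac{24724489262}{4809}$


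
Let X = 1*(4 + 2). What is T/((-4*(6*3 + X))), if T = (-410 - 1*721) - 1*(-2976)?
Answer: -615/32 ≈ -19.219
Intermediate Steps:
X = 6 (X = 1*6 = 6)
T = 1845 (T = (-410 - 721) + 2976 = -1131 + 2976 = 1845)
T/((-4*(6*3 + X))) = 1845/((-4*(6*3 + 6))) = 1845/((-4*(18 + 6))) = 1845/((-4*24)) = 1845/(-96) = 1845*(-1/96) = -615/32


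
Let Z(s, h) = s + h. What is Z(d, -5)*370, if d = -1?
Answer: -2220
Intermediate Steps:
Z(s, h) = h + s
Z(d, -5)*370 = (-5 - 1)*370 = -6*370 = -2220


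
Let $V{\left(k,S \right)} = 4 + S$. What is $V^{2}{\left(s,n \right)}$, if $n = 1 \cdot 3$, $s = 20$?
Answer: $49$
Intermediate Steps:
$n = 3$
$V^{2}{\left(s,n \right)} = \left(4 + 3\right)^{2} = 7^{2} = 49$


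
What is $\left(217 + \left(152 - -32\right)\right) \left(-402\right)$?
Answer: $-161202$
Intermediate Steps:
$\left(217 + \left(152 - -32\right)\right) \left(-402\right) = \left(217 + \left(152 + 32\right)\right) \left(-402\right) = \left(217 + 184\right) \left(-402\right) = 401 \left(-402\right) = -161202$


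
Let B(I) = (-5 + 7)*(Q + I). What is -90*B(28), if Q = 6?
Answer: -6120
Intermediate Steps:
B(I) = 12 + 2*I (B(I) = (-5 + 7)*(6 + I) = 2*(6 + I) = 12 + 2*I)
-90*B(28) = -90*(12 + 2*28) = -90*(12 + 56) = -90*68 = -6120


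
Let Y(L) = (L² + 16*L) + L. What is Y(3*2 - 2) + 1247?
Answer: 1331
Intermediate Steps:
Y(L) = L² + 17*L
Y(3*2 - 2) + 1247 = (3*2 - 2)*(17 + (3*2 - 2)) + 1247 = (6 - 2)*(17 + (6 - 2)) + 1247 = 4*(17 + 4) + 1247 = 4*21 + 1247 = 84 + 1247 = 1331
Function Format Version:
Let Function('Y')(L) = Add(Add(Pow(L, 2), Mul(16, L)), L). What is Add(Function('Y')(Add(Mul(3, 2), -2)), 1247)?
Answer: 1331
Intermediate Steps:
Function('Y')(L) = Add(Pow(L, 2), Mul(17, L))
Add(Function('Y')(Add(Mul(3, 2), -2)), 1247) = Add(Mul(Add(Mul(3, 2), -2), Add(17, Add(Mul(3, 2), -2))), 1247) = Add(Mul(Add(6, -2), Add(17, Add(6, -2))), 1247) = Add(Mul(4, Add(17, 4)), 1247) = Add(Mul(4, 21), 1247) = Add(84, 1247) = 1331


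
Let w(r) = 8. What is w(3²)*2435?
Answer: 19480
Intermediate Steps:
w(3²)*2435 = 8*2435 = 19480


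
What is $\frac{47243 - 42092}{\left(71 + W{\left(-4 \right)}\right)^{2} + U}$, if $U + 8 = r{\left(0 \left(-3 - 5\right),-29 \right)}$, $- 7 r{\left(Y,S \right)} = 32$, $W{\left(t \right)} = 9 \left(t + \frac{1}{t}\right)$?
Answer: $\frac{192304}{39573} \approx 4.8595$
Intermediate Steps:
$W{\left(t \right)} = 9 t + \frac{9}{t}$
$r{\left(Y,S \right)} = - \frac{32}{7}$ ($r{\left(Y,S \right)} = \left(- \frac{1}{7}\right) 32 = - \frac{32}{7}$)
$U = - \frac{88}{7}$ ($U = -8 - \frac{32}{7} = - \frac{88}{7} \approx -12.571$)
$\frac{47243 - 42092}{\left(71 + W{\left(-4 \right)}\right)^{2} + U} = \frac{47243 - 42092}{\left(71 + \left(9 \left(-4\right) + \frac{9}{-4}\right)\right)^{2} - \frac{88}{7}} = \frac{5151}{\left(71 + \left(-36 + 9 \left(- \frac{1}{4}\right)\right)\right)^{2} - \frac{88}{7}} = \frac{5151}{\left(71 - \frac{153}{4}\right)^{2} - \frac{88}{7}} = \frac{5151}{\left(\frac{131}{4}\right)^{2} - \frac{88}{7}} = \frac{5151}{\frac{17161}{16} - \frac{88}{7}} = \frac{5151}{\frac{118719}{112}} = 5151 \cdot \frac{112}{118719} = \frac{192304}{39573}$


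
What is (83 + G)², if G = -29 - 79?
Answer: 625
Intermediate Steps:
G = -108
(83 + G)² = (83 - 108)² = (-25)² = 625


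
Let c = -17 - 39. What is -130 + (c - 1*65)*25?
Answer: -3155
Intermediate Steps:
c = -56
-130 + (c - 1*65)*25 = -130 + (-56 - 1*65)*25 = -130 + (-56 - 65)*25 = -130 - 121*25 = -130 - 3025 = -3155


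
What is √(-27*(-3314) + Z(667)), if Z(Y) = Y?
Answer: 11*√745 ≈ 300.24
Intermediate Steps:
√(-27*(-3314) + Z(667)) = √(-27*(-3314) + 667) = √(89478 + 667) = √90145 = 11*√745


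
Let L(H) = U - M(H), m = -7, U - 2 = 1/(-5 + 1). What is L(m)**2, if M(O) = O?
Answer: 1225/16 ≈ 76.563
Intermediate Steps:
U = 7/4 (U = 2 + 1/(-5 + 1) = 2 + 1/(-4) = 2 - 1/4 = 7/4 ≈ 1.7500)
L(H) = 7/4 - H
L(m)**2 = (7/4 - 1*(-7))**2 = (7/4 + 7)**2 = (35/4)**2 = 1225/16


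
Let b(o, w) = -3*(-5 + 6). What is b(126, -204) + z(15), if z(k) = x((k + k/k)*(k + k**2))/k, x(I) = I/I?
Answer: -44/15 ≈ -2.9333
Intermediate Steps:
x(I) = 1
b(o, w) = -3 (b(o, w) = -3*1 = -3)
z(k) = 1/k
b(126, -204) + z(15) = -3 + 1/15 = -44/15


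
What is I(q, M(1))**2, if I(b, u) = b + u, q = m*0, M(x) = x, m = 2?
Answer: 1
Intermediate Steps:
q = 0 (q = 2*0 = 0)
I(q, M(1))**2 = (0 + 1)**2 = 1**2 = 1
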